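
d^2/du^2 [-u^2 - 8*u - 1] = -2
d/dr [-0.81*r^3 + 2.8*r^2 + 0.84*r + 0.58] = -2.43*r^2 + 5.6*r + 0.84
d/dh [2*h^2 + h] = 4*h + 1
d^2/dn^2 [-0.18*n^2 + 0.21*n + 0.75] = -0.360000000000000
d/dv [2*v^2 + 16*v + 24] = 4*v + 16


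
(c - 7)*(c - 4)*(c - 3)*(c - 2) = c^4 - 16*c^3 + 89*c^2 - 206*c + 168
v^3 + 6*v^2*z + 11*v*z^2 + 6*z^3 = (v + z)*(v + 2*z)*(v + 3*z)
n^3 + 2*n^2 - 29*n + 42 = (n - 3)*(n - 2)*(n + 7)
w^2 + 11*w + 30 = (w + 5)*(w + 6)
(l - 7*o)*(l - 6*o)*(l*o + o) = l^3*o - 13*l^2*o^2 + l^2*o + 42*l*o^3 - 13*l*o^2 + 42*o^3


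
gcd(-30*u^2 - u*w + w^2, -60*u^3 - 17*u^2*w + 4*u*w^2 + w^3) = 5*u + w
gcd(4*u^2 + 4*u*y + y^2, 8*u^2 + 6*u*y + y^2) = 2*u + y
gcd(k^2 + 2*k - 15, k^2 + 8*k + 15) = k + 5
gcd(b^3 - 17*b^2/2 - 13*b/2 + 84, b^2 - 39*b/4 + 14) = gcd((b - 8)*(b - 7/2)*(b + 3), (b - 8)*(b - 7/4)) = b - 8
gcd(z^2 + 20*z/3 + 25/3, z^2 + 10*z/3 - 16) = 1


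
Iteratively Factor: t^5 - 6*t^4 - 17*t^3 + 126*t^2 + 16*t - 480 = (t + 2)*(t^4 - 8*t^3 - t^2 + 128*t - 240) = (t + 2)*(t + 4)*(t^3 - 12*t^2 + 47*t - 60) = (t - 3)*(t + 2)*(t + 4)*(t^2 - 9*t + 20) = (t - 5)*(t - 3)*(t + 2)*(t + 4)*(t - 4)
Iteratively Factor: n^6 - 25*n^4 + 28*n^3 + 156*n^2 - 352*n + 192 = (n - 3)*(n^5 + 3*n^4 - 16*n^3 - 20*n^2 + 96*n - 64) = (n - 3)*(n - 1)*(n^4 + 4*n^3 - 12*n^2 - 32*n + 64) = (n - 3)*(n - 2)*(n - 1)*(n^3 + 6*n^2 - 32) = (n - 3)*(n - 2)*(n - 1)*(n + 4)*(n^2 + 2*n - 8) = (n - 3)*(n - 2)*(n - 1)*(n + 4)^2*(n - 2)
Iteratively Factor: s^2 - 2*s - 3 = (s + 1)*(s - 3)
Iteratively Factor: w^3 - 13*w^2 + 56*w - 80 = (w - 4)*(w^2 - 9*w + 20) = (w - 4)^2*(w - 5)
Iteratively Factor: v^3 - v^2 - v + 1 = (v - 1)*(v^2 - 1) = (v - 1)*(v + 1)*(v - 1)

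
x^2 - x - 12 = (x - 4)*(x + 3)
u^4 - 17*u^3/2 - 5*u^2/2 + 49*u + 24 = (u - 8)*(u - 3)*(u + 1/2)*(u + 2)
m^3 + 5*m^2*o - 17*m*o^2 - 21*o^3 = (m - 3*o)*(m + o)*(m + 7*o)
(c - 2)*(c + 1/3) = c^2 - 5*c/3 - 2/3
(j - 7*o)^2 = j^2 - 14*j*o + 49*o^2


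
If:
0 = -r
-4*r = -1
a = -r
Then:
No Solution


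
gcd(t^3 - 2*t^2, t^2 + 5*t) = t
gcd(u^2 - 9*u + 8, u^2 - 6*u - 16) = u - 8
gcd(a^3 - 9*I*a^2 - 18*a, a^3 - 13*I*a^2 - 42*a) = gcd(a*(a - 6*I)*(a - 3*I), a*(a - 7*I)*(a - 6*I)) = a^2 - 6*I*a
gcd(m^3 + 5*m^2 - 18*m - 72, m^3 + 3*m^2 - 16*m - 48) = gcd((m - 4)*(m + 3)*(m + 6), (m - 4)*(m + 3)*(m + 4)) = m^2 - m - 12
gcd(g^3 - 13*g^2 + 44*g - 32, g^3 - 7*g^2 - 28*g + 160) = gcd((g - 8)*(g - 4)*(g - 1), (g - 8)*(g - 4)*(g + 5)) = g^2 - 12*g + 32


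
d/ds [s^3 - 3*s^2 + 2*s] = 3*s^2 - 6*s + 2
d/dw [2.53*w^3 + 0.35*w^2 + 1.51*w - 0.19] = 7.59*w^2 + 0.7*w + 1.51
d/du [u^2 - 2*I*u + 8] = 2*u - 2*I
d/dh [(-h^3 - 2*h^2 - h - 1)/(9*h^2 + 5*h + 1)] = (-9*h^4 - 10*h^3 - 4*h^2 + 14*h + 4)/(81*h^4 + 90*h^3 + 43*h^2 + 10*h + 1)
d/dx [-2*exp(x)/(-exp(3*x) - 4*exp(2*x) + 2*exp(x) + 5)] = (-4*exp(3*x) - 8*exp(2*x) - 10)*exp(x)/(exp(6*x) + 8*exp(5*x) + 12*exp(4*x) - 26*exp(3*x) - 36*exp(2*x) + 20*exp(x) + 25)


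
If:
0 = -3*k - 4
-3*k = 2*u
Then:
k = -4/3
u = 2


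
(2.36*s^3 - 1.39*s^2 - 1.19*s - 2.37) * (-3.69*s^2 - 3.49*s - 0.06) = -8.7084*s^5 - 3.1073*s^4 + 9.1006*s^3 + 12.9818*s^2 + 8.3427*s + 0.1422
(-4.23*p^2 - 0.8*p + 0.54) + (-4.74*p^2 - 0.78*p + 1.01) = -8.97*p^2 - 1.58*p + 1.55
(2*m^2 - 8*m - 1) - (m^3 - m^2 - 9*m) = -m^3 + 3*m^2 + m - 1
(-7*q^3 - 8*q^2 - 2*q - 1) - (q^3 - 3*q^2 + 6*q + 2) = -8*q^3 - 5*q^2 - 8*q - 3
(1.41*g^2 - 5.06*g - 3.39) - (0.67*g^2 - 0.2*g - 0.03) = 0.74*g^2 - 4.86*g - 3.36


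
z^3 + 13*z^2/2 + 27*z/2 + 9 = (z + 3/2)*(z + 2)*(z + 3)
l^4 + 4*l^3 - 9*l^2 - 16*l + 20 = (l - 2)*(l - 1)*(l + 2)*(l + 5)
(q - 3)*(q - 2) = q^2 - 5*q + 6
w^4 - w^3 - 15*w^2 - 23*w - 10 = (w - 5)*(w + 1)^2*(w + 2)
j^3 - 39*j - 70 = (j - 7)*(j + 2)*(j + 5)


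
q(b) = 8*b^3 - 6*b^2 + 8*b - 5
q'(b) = 24*b^2 - 12*b + 8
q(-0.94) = -24.47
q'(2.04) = 83.40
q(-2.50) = -187.50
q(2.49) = 101.23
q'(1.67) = 54.89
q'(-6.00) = 944.00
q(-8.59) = -5587.17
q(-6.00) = -1997.00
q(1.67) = 28.89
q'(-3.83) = 406.01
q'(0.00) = 8.00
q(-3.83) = -573.11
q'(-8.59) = 1881.99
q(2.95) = 171.76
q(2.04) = 54.27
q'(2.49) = 126.92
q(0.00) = -5.00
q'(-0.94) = 40.49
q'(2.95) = 181.46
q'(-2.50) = 188.00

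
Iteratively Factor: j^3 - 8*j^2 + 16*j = (j - 4)*(j^2 - 4*j) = (j - 4)^2*(j)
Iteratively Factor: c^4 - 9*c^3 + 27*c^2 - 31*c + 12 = (c - 4)*(c^3 - 5*c^2 + 7*c - 3) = (c - 4)*(c - 1)*(c^2 - 4*c + 3) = (c - 4)*(c - 3)*(c - 1)*(c - 1)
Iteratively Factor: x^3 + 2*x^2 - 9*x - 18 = (x + 3)*(x^2 - x - 6) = (x + 2)*(x + 3)*(x - 3)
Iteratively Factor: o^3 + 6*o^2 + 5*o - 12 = (o + 3)*(o^2 + 3*o - 4) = (o - 1)*(o + 3)*(o + 4)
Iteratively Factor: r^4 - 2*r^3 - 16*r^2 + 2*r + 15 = (r + 1)*(r^3 - 3*r^2 - 13*r + 15) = (r - 5)*(r + 1)*(r^2 + 2*r - 3) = (r - 5)*(r - 1)*(r + 1)*(r + 3)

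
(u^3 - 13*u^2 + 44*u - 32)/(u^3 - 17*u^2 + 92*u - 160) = (u - 1)/(u - 5)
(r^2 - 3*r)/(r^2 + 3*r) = (r - 3)/(r + 3)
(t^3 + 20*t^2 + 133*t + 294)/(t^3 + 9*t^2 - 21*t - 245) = (t + 6)/(t - 5)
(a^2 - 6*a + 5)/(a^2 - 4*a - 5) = (a - 1)/(a + 1)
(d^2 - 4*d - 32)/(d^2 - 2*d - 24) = (d - 8)/(d - 6)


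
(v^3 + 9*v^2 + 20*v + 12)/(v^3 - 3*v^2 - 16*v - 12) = (v + 6)/(v - 6)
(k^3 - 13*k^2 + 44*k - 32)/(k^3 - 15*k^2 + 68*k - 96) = (k - 1)/(k - 3)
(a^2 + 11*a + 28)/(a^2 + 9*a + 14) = (a + 4)/(a + 2)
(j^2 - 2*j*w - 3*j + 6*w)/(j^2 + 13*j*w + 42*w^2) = (j^2 - 2*j*w - 3*j + 6*w)/(j^2 + 13*j*w + 42*w^2)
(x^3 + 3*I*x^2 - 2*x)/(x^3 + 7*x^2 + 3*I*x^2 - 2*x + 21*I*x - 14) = x/(x + 7)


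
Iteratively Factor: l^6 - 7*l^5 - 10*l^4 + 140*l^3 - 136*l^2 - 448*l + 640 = (l - 2)*(l^5 - 5*l^4 - 20*l^3 + 100*l^2 + 64*l - 320) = (l - 5)*(l - 2)*(l^4 - 20*l^2 + 64) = (l - 5)*(l - 2)^2*(l^3 + 2*l^2 - 16*l - 32) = (l - 5)*(l - 2)^2*(l + 4)*(l^2 - 2*l - 8) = (l - 5)*(l - 4)*(l - 2)^2*(l + 4)*(l + 2)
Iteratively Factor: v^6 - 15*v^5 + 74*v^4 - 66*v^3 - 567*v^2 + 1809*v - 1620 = (v - 3)*(v^5 - 12*v^4 + 38*v^3 + 48*v^2 - 423*v + 540) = (v - 5)*(v - 3)*(v^4 - 7*v^3 + 3*v^2 + 63*v - 108) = (v - 5)*(v - 3)^2*(v^3 - 4*v^2 - 9*v + 36) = (v - 5)*(v - 3)^2*(v + 3)*(v^2 - 7*v + 12) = (v - 5)*(v - 4)*(v - 3)^2*(v + 3)*(v - 3)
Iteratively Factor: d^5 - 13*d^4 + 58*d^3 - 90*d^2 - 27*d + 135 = (d - 3)*(d^4 - 10*d^3 + 28*d^2 - 6*d - 45) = (d - 3)^2*(d^3 - 7*d^2 + 7*d + 15) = (d - 5)*(d - 3)^2*(d^2 - 2*d - 3) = (d - 5)*(d - 3)^2*(d + 1)*(d - 3)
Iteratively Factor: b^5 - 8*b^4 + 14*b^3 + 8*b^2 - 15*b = (b - 1)*(b^4 - 7*b^3 + 7*b^2 + 15*b) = b*(b - 1)*(b^3 - 7*b^2 + 7*b + 15) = b*(b - 1)*(b + 1)*(b^2 - 8*b + 15) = b*(b - 3)*(b - 1)*(b + 1)*(b - 5)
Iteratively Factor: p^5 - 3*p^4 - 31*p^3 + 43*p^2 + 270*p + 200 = (p - 5)*(p^4 + 2*p^3 - 21*p^2 - 62*p - 40) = (p - 5)*(p + 4)*(p^3 - 2*p^2 - 13*p - 10) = (p - 5)^2*(p + 4)*(p^2 + 3*p + 2) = (p - 5)^2*(p + 2)*(p + 4)*(p + 1)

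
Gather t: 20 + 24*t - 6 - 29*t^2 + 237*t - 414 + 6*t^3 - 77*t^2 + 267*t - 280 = 6*t^3 - 106*t^2 + 528*t - 680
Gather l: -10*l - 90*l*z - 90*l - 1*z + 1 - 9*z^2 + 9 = l*(-90*z - 100) - 9*z^2 - z + 10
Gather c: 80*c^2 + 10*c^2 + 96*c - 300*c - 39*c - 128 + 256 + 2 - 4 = 90*c^2 - 243*c + 126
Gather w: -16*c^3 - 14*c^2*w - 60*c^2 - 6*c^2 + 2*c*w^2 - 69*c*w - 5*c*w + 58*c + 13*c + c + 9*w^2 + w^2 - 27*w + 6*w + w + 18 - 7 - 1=-16*c^3 - 66*c^2 + 72*c + w^2*(2*c + 10) + w*(-14*c^2 - 74*c - 20) + 10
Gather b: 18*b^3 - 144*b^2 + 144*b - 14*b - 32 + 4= 18*b^3 - 144*b^2 + 130*b - 28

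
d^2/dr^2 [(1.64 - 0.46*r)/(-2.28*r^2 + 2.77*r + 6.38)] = ((10.0268 - 6.2928*r)*(-2.28*r^2 + 2.77*r + 6.38) - (0.46*r - 1.64)*(4.56*r - 2.77)*(9.12*r - 5.54))/(-2.28*r^2 + 2.77*r + 6.38)^3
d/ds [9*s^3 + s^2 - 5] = s*(27*s + 2)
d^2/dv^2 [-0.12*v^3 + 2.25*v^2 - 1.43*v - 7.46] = 4.5 - 0.72*v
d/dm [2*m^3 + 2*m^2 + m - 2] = 6*m^2 + 4*m + 1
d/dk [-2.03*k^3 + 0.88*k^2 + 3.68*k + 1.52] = -6.09*k^2 + 1.76*k + 3.68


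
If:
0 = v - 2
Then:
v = 2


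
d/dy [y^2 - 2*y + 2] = 2*y - 2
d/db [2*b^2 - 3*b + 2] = 4*b - 3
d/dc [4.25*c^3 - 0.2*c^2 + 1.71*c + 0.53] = 12.75*c^2 - 0.4*c + 1.71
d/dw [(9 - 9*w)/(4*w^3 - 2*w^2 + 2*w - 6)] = 9*(-2*w^3 + w^2 - w + (w - 1)*(6*w^2 - 2*w + 1) + 3)/(2*(2*w^3 - w^2 + w - 3)^2)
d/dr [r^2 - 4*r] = 2*r - 4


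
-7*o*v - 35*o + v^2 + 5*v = (-7*o + v)*(v + 5)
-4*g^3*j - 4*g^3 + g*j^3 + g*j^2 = (-2*g + j)*(2*g + j)*(g*j + g)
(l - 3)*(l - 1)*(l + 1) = l^3 - 3*l^2 - l + 3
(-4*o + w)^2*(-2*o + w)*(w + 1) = -32*o^3*w - 32*o^3 + 32*o^2*w^2 + 32*o^2*w - 10*o*w^3 - 10*o*w^2 + w^4 + w^3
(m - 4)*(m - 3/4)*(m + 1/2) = m^3 - 17*m^2/4 + 5*m/8 + 3/2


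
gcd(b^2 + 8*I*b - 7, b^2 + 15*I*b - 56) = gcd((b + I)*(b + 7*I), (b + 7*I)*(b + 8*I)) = b + 7*I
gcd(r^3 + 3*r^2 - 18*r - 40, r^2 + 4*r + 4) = r + 2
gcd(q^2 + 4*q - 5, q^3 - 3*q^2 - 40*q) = q + 5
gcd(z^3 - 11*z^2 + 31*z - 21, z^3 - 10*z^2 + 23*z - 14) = z^2 - 8*z + 7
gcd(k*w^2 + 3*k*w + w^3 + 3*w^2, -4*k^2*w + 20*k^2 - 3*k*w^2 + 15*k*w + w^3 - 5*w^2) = k + w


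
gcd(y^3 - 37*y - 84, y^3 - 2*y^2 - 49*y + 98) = y - 7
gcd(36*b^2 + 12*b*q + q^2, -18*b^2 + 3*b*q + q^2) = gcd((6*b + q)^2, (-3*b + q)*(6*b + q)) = 6*b + q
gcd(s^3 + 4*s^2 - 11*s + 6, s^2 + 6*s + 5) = 1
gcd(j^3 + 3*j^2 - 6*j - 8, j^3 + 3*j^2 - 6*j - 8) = j^3 + 3*j^2 - 6*j - 8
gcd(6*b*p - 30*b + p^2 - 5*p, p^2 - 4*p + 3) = 1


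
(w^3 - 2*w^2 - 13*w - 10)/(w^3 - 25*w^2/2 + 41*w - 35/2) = 2*(w^2 + 3*w + 2)/(2*w^2 - 15*w + 7)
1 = 1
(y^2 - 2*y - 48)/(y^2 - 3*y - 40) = (y + 6)/(y + 5)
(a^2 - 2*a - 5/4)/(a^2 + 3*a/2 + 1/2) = (a - 5/2)/(a + 1)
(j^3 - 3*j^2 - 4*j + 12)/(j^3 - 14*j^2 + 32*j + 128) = (j^2 - 5*j + 6)/(j^2 - 16*j + 64)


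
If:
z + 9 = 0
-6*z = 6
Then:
No Solution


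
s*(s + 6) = s^2 + 6*s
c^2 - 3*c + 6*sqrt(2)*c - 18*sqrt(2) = (c - 3)*(c + 6*sqrt(2))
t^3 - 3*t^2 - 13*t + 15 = (t - 5)*(t - 1)*(t + 3)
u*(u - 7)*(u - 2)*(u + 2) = u^4 - 7*u^3 - 4*u^2 + 28*u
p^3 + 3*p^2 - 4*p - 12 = (p - 2)*(p + 2)*(p + 3)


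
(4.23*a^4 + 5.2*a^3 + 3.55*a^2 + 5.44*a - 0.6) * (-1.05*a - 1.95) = -4.4415*a^5 - 13.7085*a^4 - 13.8675*a^3 - 12.6345*a^2 - 9.978*a + 1.17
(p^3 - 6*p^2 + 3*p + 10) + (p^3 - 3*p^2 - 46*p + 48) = 2*p^3 - 9*p^2 - 43*p + 58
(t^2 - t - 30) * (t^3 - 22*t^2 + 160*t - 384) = t^5 - 23*t^4 + 152*t^3 + 116*t^2 - 4416*t + 11520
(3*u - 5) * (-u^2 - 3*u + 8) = -3*u^3 - 4*u^2 + 39*u - 40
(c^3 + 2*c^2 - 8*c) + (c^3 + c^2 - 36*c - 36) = 2*c^3 + 3*c^2 - 44*c - 36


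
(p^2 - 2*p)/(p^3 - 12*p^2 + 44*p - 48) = p/(p^2 - 10*p + 24)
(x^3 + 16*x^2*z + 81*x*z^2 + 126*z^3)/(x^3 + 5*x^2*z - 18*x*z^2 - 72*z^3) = (x + 7*z)/(x - 4*z)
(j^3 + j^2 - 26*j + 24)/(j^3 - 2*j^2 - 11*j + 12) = (j + 6)/(j + 3)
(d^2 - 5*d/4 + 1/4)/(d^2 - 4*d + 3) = (d - 1/4)/(d - 3)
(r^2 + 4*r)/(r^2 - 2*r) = (r + 4)/(r - 2)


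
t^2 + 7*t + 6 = (t + 1)*(t + 6)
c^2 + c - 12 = (c - 3)*(c + 4)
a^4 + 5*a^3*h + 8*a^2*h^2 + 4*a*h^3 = a*(a + h)*(a + 2*h)^2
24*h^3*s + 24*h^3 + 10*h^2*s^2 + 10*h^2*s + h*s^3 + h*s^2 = (4*h + s)*(6*h + s)*(h*s + h)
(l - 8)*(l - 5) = l^2 - 13*l + 40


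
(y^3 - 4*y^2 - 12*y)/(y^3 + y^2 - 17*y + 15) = y*(y^2 - 4*y - 12)/(y^3 + y^2 - 17*y + 15)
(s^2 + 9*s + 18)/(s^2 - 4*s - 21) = (s + 6)/(s - 7)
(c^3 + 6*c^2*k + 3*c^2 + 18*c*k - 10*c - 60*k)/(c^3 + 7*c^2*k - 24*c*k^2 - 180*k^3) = (c^2 + 3*c - 10)/(c^2 + c*k - 30*k^2)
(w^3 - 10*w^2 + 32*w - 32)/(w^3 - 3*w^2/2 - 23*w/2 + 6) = 2*(w^2 - 6*w + 8)/(2*w^2 + 5*w - 3)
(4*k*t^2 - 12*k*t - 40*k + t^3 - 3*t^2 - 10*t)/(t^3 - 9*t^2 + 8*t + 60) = (4*k + t)/(t - 6)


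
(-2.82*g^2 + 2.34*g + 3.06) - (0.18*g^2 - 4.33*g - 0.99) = -3.0*g^2 + 6.67*g + 4.05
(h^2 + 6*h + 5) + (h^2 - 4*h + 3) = 2*h^2 + 2*h + 8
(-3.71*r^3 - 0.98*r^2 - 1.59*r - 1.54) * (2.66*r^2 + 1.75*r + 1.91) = -9.8686*r^5 - 9.0993*r^4 - 13.0305*r^3 - 8.7507*r^2 - 5.7319*r - 2.9414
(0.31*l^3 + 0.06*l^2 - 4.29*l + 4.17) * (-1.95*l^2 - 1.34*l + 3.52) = -0.6045*l^5 - 0.5324*l^4 + 9.3763*l^3 - 2.1717*l^2 - 20.6886*l + 14.6784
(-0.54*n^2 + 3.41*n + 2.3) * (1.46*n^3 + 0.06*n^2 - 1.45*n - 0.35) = -0.7884*n^5 + 4.9462*n^4 + 4.3456*n^3 - 4.6175*n^2 - 4.5285*n - 0.805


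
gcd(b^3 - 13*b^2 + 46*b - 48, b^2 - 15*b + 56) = b - 8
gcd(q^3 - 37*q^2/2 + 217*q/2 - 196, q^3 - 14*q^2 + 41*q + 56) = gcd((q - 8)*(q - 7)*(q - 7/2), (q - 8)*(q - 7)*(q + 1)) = q^2 - 15*q + 56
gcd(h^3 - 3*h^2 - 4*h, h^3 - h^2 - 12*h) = h^2 - 4*h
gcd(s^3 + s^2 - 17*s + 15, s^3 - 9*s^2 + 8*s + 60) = 1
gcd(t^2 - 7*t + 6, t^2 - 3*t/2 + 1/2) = t - 1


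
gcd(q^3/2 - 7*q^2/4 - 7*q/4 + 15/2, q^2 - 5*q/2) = q - 5/2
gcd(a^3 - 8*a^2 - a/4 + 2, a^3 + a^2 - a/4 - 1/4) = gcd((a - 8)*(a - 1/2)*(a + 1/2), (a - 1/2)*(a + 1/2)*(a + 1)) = a^2 - 1/4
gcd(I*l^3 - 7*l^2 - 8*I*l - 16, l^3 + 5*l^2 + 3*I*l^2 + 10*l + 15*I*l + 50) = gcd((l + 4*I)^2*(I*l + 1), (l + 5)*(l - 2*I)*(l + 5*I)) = 1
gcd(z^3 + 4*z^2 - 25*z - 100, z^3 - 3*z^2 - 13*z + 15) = z - 5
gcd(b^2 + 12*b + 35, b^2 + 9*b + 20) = b + 5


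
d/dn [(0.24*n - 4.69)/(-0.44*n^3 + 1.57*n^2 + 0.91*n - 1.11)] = (0.2112*n^3 - 6.5676*n^2 + 14.7266*n + 4.0015)/(0.1936*n^6 - 1.3816*n^5 + 1.6641*n^4 + 3.8342*n^3 - 2.6573*n^2 - 2.0202*n + 1.2321)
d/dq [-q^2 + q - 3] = 1 - 2*q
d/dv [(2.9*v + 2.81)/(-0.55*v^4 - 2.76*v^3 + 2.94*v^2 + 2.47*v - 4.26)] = (4.785*v^4 + 22.19*v^3 + 14.7408*v^2 - 16.5228*v - 19.2947)/(0.3025*v^8 + 3.036*v^7 + 4.3836*v^6 - 18.9458*v^5 - 0.3048*v^4 + 38.0388*v^3 - 18.9479*v^2 - 21.0444*v + 18.1476)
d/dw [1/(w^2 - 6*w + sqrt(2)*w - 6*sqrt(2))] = (-2*w - sqrt(2) + 6)/(w^2 - 6*w + sqrt(2)*w - 6*sqrt(2))^2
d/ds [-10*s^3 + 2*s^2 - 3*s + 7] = -30*s^2 + 4*s - 3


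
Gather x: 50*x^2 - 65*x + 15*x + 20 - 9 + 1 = 50*x^2 - 50*x + 12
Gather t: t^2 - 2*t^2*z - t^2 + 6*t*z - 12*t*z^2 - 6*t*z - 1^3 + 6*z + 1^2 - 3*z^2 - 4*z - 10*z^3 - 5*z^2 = -2*t^2*z - 12*t*z^2 - 10*z^3 - 8*z^2 + 2*z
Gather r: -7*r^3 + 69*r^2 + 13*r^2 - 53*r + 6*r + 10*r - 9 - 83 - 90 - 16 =-7*r^3 + 82*r^2 - 37*r - 198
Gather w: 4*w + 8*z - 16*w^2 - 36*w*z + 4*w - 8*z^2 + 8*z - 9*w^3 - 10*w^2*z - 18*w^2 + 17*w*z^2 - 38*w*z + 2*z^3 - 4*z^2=-9*w^3 + w^2*(-10*z - 34) + w*(17*z^2 - 74*z + 8) + 2*z^3 - 12*z^2 + 16*z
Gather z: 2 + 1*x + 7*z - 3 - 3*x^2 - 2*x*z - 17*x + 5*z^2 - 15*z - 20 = -3*x^2 - 16*x + 5*z^2 + z*(-2*x - 8) - 21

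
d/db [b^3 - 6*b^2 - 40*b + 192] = 3*b^2 - 12*b - 40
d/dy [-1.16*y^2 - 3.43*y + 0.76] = -2.32*y - 3.43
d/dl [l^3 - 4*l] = 3*l^2 - 4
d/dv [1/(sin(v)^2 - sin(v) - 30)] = (1 - 2*sin(v))*cos(v)/(sin(v) + cos(v)^2 + 29)^2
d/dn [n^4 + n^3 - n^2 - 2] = n*(4*n^2 + 3*n - 2)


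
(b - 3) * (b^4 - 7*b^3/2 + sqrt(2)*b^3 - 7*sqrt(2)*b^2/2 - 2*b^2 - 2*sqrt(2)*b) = b^5 - 13*b^4/2 + sqrt(2)*b^4 - 13*sqrt(2)*b^3/2 + 17*b^3/2 + 6*b^2 + 17*sqrt(2)*b^2/2 + 6*sqrt(2)*b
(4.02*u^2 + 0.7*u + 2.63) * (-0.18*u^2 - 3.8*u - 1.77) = -0.7236*u^4 - 15.402*u^3 - 10.2488*u^2 - 11.233*u - 4.6551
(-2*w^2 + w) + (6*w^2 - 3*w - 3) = 4*w^2 - 2*w - 3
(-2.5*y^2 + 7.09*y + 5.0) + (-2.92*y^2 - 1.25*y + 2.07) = -5.42*y^2 + 5.84*y + 7.07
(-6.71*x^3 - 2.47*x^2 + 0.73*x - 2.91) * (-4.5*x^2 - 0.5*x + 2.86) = 30.195*x^5 + 14.47*x^4 - 21.2406*x^3 + 5.6658*x^2 + 3.5428*x - 8.3226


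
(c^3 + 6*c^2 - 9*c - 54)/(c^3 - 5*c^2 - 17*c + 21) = (c^2 + 3*c - 18)/(c^2 - 8*c + 7)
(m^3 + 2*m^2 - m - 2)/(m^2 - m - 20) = (-m^3 - 2*m^2 + m + 2)/(-m^2 + m + 20)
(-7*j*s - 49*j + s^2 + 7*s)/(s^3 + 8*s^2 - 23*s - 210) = (-7*j + s)/(s^2 + s - 30)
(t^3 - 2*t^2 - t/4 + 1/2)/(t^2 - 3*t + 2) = (t^2 - 1/4)/(t - 1)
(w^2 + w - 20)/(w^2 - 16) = (w + 5)/(w + 4)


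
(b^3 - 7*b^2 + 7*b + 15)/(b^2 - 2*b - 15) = (b^2 - 2*b - 3)/(b + 3)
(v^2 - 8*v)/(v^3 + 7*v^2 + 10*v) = (v - 8)/(v^2 + 7*v + 10)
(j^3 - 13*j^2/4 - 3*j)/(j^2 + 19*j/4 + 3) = j*(j - 4)/(j + 4)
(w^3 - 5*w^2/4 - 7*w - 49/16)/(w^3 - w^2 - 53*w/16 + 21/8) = (4*w^2 - 12*w - 7)/(4*w^2 - 11*w + 6)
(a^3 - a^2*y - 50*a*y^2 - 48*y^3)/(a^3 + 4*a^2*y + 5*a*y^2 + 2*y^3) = (a^2 - 2*a*y - 48*y^2)/(a^2 + 3*a*y + 2*y^2)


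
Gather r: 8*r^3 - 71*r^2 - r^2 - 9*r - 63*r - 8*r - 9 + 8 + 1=8*r^3 - 72*r^2 - 80*r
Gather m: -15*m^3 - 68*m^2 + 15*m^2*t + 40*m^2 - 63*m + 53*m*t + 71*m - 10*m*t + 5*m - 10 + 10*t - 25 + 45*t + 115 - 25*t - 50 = -15*m^3 + m^2*(15*t - 28) + m*(43*t + 13) + 30*t + 30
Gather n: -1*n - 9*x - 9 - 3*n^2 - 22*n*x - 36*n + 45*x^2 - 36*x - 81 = -3*n^2 + n*(-22*x - 37) + 45*x^2 - 45*x - 90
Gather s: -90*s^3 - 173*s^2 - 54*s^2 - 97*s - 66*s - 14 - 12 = -90*s^3 - 227*s^2 - 163*s - 26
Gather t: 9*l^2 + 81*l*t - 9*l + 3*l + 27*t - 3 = 9*l^2 - 6*l + t*(81*l + 27) - 3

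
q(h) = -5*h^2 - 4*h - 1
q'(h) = -10*h - 4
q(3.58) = -79.40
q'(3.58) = -39.80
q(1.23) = -13.48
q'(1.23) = -16.30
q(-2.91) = -31.70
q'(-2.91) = 25.10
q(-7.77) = -271.78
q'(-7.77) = 73.70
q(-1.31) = -4.34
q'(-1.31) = 9.10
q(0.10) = -1.45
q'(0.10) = -5.00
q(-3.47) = -47.32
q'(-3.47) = 30.70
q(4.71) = -130.76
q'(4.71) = -51.10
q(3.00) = -58.00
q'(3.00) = -34.00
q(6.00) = -205.00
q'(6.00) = -64.00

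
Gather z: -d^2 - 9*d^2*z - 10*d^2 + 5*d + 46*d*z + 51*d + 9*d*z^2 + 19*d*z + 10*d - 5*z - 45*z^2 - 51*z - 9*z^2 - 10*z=-11*d^2 + 66*d + z^2*(9*d - 54) + z*(-9*d^2 + 65*d - 66)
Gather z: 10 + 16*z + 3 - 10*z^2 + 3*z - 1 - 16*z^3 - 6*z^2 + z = -16*z^3 - 16*z^2 + 20*z + 12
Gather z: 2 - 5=-3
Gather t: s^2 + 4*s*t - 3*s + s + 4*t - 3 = s^2 - 2*s + t*(4*s + 4) - 3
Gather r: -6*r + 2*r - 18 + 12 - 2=-4*r - 8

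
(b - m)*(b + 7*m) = b^2 + 6*b*m - 7*m^2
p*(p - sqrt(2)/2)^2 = p^3 - sqrt(2)*p^2 + p/2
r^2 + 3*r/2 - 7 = (r - 2)*(r + 7/2)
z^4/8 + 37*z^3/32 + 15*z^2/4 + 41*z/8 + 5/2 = (z/4 + 1)*(z/2 + 1)*(z + 5/4)*(z + 2)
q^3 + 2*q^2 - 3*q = q*(q - 1)*(q + 3)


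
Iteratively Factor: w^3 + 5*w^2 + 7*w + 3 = (w + 1)*(w^2 + 4*w + 3) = (w + 1)*(w + 3)*(w + 1)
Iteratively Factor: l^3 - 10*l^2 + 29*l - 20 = (l - 5)*(l^2 - 5*l + 4) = (l - 5)*(l - 4)*(l - 1)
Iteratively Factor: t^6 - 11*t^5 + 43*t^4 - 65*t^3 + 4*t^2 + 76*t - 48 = (t - 2)*(t^5 - 9*t^4 + 25*t^3 - 15*t^2 - 26*t + 24) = (t - 2)^2*(t^4 - 7*t^3 + 11*t^2 + 7*t - 12) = (t - 3)*(t - 2)^2*(t^3 - 4*t^2 - t + 4) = (t - 3)*(t - 2)^2*(t + 1)*(t^2 - 5*t + 4) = (t - 3)*(t - 2)^2*(t - 1)*(t + 1)*(t - 4)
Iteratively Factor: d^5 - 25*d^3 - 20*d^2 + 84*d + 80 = (d - 5)*(d^4 + 5*d^3 - 20*d - 16) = (d - 5)*(d - 2)*(d^3 + 7*d^2 + 14*d + 8) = (d - 5)*(d - 2)*(d + 1)*(d^2 + 6*d + 8) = (d - 5)*(d - 2)*(d + 1)*(d + 4)*(d + 2)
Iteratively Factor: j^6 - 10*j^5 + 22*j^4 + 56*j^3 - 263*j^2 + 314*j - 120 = (j - 4)*(j^5 - 6*j^4 - 2*j^3 + 48*j^2 - 71*j + 30) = (j - 4)*(j - 1)*(j^4 - 5*j^3 - 7*j^2 + 41*j - 30) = (j - 5)*(j - 4)*(j - 1)*(j^3 - 7*j + 6) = (j - 5)*(j - 4)*(j - 1)^2*(j^2 + j - 6) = (j - 5)*(j - 4)*(j - 2)*(j - 1)^2*(j + 3)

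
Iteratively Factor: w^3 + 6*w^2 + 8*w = (w)*(w^2 + 6*w + 8) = w*(w + 4)*(w + 2)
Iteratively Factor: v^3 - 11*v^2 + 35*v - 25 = (v - 5)*(v^2 - 6*v + 5) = (v - 5)*(v - 1)*(v - 5)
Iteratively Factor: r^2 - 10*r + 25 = (r - 5)*(r - 5)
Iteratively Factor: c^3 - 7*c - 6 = (c - 3)*(c^2 + 3*c + 2) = (c - 3)*(c + 2)*(c + 1)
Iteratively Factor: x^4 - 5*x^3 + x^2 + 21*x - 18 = (x - 3)*(x^3 - 2*x^2 - 5*x + 6) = (x - 3)^2*(x^2 + x - 2) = (x - 3)^2*(x - 1)*(x + 2)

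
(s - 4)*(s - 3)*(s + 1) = s^3 - 6*s^2 + 5*s + 12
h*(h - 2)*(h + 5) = h^3 + 3*h^2 - 10*h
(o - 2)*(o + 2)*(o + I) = o^3 + I*o^2 - 4*o - 4*I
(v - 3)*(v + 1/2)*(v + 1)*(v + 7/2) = v^4 + 2*v^3 - 37*v^2/4 - 31*v/2 - 21/4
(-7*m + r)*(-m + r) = 7*m^2 - 8*m*r + r^2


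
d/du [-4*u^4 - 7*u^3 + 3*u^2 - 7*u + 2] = -16*u^3 - 21*u^2 + 6*u - 7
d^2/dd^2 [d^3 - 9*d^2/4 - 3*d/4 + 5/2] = 6*d - 9/2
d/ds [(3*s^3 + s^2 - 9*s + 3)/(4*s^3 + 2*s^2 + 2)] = (s^4 + 36*s^3 - 4*s - 9)/(2*(4*s^6 + 4*s^5 + s^4 + 4*s^3 + 2*s^2 + 1))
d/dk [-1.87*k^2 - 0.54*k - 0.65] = -3.74*k - 0.54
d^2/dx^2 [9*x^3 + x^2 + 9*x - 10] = 54*x + 2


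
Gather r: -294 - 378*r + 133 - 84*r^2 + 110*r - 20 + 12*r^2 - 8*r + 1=-72*r^2 - 276*r - 180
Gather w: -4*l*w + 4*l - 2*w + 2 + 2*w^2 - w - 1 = 4*l + 2*w^2 + w*(-4*l - 3) + 1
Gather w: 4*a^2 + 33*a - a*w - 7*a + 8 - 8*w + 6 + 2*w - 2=4*a^2 + 26*a + w*(-a - 6) + 12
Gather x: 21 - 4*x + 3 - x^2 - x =-x^2 - 5*x + 24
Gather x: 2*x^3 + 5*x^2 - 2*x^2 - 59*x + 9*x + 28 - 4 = 2*x^3 + 3*x^2 - 50*x + 24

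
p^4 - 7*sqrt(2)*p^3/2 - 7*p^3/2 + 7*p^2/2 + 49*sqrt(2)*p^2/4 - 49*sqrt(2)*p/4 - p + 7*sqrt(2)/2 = (p - 2)*(p - 1)*(p - 1/2)*(p - 7*sqrt(2)/2)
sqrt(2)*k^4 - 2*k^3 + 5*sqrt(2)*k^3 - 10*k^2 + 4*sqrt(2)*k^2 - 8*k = k*(k + 4)*(k - sqrt(2))*(sqrt(2)*k + sqrt(2))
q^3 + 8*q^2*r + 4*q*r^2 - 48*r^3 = (q - 2*r)*(q + 4*r)*(q + 6*r)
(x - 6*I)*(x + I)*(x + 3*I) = x^3 - 2*I*x^2 + 21*x + 18*I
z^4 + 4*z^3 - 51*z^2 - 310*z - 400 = (z - 8)*(z + 2)*(z + 5)^2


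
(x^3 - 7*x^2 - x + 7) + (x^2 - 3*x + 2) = x^3 - 6*x^2 - 4*x + 9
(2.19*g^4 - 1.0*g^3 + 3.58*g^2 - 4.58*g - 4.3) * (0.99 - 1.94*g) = -4.2486*g^5 + 4.1081*g^4 - 7.9352*g^3 + 12.4294*g^2 + 3.8078*g - 4.257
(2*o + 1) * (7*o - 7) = 14*o^2 - 7*o - 7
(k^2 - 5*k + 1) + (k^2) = 2*k^2 - 5*k + 1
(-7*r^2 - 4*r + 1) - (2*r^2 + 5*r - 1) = -9*r^2 - 9*r + 2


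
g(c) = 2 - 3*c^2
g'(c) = -6*c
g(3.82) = -41.78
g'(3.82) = -22.92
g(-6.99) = -144.58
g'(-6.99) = 41.94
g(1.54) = -5.11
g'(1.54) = -9.24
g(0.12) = 1.96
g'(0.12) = -0.72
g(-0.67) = 0.65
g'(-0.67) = 4.02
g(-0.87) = -0.27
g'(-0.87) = 5.22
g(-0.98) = -0.88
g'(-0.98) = 5.88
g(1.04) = -1.24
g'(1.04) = -6.24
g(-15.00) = -673.00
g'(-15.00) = 90.00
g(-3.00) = -25.00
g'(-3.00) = 18.00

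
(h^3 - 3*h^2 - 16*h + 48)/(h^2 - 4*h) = h + 1 - 12/h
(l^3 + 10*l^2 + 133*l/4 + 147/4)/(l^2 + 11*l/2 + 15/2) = (4*l^2 + 28*l + 49)/(2*(2*l + 5))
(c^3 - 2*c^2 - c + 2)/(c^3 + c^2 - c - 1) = (c - 2)/(c + 1)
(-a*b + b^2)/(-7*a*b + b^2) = (a - b)/(7*a - b)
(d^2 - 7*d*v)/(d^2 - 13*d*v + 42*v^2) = d/(d - 6*v)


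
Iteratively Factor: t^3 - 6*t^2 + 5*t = (t - 1)*(t^2 - 5*t) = t*(t - 1)*(t - 5)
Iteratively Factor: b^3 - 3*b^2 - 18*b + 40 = (b - 2)*(b^2 - b - 20) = (b - 2)*(b + 4)*(b - 5)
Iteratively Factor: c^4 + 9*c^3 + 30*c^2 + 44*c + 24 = (c + 2)*(c^3 + 7*c^2 + 16*c + 12) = (c + 2)*(c + 3)*(c^2 + 4*c + 4) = (c + 2)^2*(c + 3)*(c + 2)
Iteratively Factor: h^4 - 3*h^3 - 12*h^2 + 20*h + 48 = (h - 3)*(h^3 - 12*h - 16) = (h - 3)*(h + 2)*(h^2 - 2*h - 8) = (h - 3)*(h + 2)^2*(h - 4)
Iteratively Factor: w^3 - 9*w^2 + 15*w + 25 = (w - 5)*(w^2 - 4*w - 5) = (w - 5)*(w + 1)*(w - 5)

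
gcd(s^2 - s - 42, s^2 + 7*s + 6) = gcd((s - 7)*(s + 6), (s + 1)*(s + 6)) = s + 6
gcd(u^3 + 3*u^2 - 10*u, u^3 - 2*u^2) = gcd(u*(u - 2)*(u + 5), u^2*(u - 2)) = u^2 - 2*u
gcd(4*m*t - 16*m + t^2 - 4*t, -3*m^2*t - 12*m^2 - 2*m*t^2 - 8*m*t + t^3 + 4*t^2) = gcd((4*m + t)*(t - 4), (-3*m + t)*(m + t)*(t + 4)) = 1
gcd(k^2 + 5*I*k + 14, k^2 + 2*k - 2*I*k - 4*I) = k - 2*I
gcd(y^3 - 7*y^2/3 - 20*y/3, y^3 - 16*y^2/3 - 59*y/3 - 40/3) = y + 5/3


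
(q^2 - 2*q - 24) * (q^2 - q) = q^4 - 3*q^3 - 22*q^2 + 24*q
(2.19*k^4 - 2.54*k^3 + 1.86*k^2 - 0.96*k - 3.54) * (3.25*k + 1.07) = 7.1175*k^5 - 5.9117*k^4 + 3.3272*k^3 - 1.1298*k^2 - 12.5322*k - 3.7878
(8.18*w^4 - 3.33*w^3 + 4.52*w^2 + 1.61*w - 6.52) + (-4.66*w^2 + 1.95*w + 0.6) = 8.18*w^4 - 3.33*w^3 - 0.140000000000001*w^2 + 3.56*w - 5.92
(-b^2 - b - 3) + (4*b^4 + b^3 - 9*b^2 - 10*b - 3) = 4*b^4 + b^3 - 10*b^2 - 11*b - 6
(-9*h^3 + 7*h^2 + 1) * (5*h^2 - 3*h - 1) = -45*h^5 + 62*h^4 - 12*h^3 - 2*h^2 - 3*h - 1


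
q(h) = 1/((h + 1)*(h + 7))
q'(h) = -1/((h + 1)*(h + 7)^2) - 1/((h + 1)^2*(h + 7)) = 2*(-h - 4)/(h^4 + 16*h^3 + 78*h^2 + 112*h + 49)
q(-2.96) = -0.13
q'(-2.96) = -0.03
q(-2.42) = -0.15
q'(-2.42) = -0.07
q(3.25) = 0.02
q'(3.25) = -0.01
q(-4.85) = -0.12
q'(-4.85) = 0.02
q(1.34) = 0.05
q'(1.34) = -0.03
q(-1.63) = -0.30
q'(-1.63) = -0.41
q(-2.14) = -0.18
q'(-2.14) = -0.12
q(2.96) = 0.03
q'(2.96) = -0.01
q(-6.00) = -0.20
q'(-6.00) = 0.16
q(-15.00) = 0.01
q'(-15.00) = 0.00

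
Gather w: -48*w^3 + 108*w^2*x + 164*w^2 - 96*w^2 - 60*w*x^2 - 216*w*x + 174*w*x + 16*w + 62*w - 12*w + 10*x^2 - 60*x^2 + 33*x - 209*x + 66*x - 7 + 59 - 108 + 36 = -48*w^3 + w^2*(108*x + 68) + w*(-60*x^2 - 42*x + 66) - 50*x^2 - 110*x - 20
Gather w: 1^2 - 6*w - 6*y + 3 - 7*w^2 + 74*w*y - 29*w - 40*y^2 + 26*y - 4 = -7*w^2 + w*(74*y - 35) - 40*y^2 + 20*y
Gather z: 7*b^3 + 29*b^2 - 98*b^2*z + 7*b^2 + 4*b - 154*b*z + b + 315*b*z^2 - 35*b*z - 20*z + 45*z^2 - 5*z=7*b^3 + 36*b^2 + 5*b + z^2*(315*b + 45) + z*(-98*b^2 - 189*b - 25)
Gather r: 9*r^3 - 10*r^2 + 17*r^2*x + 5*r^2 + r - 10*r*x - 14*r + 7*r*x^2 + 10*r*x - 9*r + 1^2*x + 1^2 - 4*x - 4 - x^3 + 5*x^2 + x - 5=9*r^3 + r^2*(17*x - 5) + r*(7*x^2 - 22) - x^3 + 5*x^2 - 2*x - 8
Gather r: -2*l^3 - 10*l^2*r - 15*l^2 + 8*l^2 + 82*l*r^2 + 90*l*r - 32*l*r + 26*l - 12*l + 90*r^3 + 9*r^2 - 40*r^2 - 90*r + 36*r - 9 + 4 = -2*l^3 - 7*l^2 + 14*l + 90*r^3 + r^2*(82*l - 31) + r*(-10*l^2 + 58*l - 54) - 5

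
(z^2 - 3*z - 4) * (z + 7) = z^3 + 4*z^2 - 25*z - 28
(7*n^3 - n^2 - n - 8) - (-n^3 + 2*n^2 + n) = 8*n^3 - 3*n^2 - 2*n - 8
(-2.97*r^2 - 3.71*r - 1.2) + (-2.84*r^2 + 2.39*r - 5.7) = -5.81*r^2 - 1.32*r - 6.9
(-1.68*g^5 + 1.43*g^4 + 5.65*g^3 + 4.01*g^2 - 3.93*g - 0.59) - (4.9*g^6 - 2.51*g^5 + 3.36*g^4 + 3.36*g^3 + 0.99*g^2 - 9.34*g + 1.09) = -4.9*g^6 + 0.83*g^5 - 1.93*g^4 + 2.29*g^3 + 3.02*g^2 + 5.41*g - 1.68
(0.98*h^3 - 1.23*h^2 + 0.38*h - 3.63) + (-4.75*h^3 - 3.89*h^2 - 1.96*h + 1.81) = -3.77*h^3 - 5.12*h^2 - 1.58*h - 1.82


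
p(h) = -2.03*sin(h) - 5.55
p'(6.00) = -1.95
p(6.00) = -4.98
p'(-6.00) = -1.95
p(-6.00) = -6.12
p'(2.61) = 1.75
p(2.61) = -6.58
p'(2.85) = 1.94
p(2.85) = -6.13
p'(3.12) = 2.03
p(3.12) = -5.59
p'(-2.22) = 1.23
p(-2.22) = -3.93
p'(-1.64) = 0.14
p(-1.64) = -3.52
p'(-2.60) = 1.74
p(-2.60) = -4.50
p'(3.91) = 1.46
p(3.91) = -4.14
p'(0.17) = -2.00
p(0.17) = -5.89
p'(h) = -2.03*cos(h)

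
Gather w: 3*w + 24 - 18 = 3*w + 6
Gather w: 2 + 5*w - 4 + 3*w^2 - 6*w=3*w^2 - w - 2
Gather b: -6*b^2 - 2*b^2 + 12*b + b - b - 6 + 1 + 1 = -8*b^2 + 12*b - 4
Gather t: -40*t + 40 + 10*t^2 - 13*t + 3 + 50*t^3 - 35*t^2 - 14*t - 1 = 50*t^3 - 25*t^2 - 67*t + 42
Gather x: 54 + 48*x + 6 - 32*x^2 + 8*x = -32*x^2 + 56*x + 60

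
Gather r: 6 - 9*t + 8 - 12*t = 14 - 21*t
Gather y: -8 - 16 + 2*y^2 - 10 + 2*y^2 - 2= 4*y^2 - 36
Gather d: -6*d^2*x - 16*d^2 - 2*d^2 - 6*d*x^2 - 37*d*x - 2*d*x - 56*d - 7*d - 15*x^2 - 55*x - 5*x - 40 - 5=d^2*(-6*x - 18) + d*(-6*x^2 - 39*x - 63) - 15*x^2 - 60*x - 45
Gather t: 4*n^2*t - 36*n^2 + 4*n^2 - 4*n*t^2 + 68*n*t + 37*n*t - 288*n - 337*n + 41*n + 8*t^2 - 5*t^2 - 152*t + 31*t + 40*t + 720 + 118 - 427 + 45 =-32*n^2 - 584*n + t^2*(3 - 4*n) + t*(4*n^2 + 105*n - 81) + 456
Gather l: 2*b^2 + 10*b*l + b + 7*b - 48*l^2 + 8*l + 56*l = 2*b^2 + 8*b - 48*l^2 + l*(10*b + 64)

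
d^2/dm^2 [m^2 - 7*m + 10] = 2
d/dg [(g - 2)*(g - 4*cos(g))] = g + (g - 2)*(4*sin(g) + 1) - 4*cos(g)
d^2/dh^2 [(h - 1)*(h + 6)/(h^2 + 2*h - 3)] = 6/(h^3 + 9*h^2 + 27*h + 27)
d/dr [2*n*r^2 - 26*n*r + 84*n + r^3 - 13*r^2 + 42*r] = 4*n*r - 26*n + 3*r^2 - 26*r + 42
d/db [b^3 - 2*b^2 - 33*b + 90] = 3*b^2 - 4*b - 33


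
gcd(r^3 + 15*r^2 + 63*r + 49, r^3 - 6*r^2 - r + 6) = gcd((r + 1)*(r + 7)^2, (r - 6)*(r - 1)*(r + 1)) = r + 1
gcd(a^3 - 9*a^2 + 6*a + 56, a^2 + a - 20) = a - 4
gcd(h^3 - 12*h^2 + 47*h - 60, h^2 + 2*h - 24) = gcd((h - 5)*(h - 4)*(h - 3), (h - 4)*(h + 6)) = h - 4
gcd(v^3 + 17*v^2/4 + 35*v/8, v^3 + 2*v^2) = v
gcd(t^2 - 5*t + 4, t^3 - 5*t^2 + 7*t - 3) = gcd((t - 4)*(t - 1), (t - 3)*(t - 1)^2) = t - 1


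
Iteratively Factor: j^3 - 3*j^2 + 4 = (j + 1)*(j^2 - 4*j + 4) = (j - 2)*(j + 1)*(j - 2)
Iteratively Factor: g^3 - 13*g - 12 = (g - 4)*(g^2 + 4*g + 3) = (g - 4)*(g + 1)*(g + 3)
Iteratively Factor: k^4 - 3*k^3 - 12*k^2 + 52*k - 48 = (k - 2)*(k^3 - k^2 - 14*k + 24) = (k - 3)*(k - 2)*(k^2 + 2*k - 8) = (k - 3)*(k - 2)^2*(k + 4)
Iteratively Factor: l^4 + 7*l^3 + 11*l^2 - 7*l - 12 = (l + 3)*(l^3 + 4*l^2 - l - 4) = (l + 3)*(l + 4)*(l^2 - 1) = (l - 1)*(l + 3)*(l + 4)*(l + 1)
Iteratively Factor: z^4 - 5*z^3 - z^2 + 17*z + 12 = (z + 1)*(z^3 - 6*z^2 + 5*z + 12) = (z - 3)*(z + 1)*(z^2 - 3*z - 4) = (z - 4)*(z - 3)*(z + 1)*(z + 1)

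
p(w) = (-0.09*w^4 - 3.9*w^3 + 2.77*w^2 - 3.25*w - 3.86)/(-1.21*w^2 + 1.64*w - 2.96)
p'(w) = (2.42*w - 1.64)*(-0.09*w^4 - 3.9*w^3 + 2.77*w^2 - 3.25*w - 3.86)/(-1.21*w^2 + 1.64*w - 2.96)^2 + (-0.36*w^3 - 11.7*w^2 + 5.54*w - 3.25)/(-1.21*w^2 + 1.64*w - 2.96)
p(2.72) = 10.15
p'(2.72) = 4.27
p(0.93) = 3.10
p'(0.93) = 2.67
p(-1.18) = -1.53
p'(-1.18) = 2.83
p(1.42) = 4.70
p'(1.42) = 3.77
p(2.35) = 8.56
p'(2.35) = 4.30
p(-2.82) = -6.34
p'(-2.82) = 2.92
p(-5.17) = -12.83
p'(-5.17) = 2.59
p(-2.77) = -6.19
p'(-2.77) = 2.92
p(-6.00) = -14.92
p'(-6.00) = 2.46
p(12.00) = 52.37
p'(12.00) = 5.13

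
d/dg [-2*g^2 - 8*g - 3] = -4*g - 8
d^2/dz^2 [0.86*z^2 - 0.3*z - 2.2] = 1.72000000000000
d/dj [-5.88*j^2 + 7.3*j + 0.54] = 7.3 - 11.76*j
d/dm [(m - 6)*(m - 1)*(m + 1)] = 3*m^2 - 12*m - 1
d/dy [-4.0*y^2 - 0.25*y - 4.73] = -8.0*y - 0.25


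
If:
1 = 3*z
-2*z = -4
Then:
No Solution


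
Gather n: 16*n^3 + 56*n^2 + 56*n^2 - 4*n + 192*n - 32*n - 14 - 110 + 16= 16*n^3 + 112*n^2 + 156*n - 108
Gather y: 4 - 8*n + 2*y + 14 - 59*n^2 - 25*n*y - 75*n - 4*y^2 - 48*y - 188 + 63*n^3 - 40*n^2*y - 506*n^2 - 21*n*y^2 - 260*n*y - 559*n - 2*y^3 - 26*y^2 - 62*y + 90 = 63*n^3 - 565*n^2 - 642*n - 2*y^3 + y^2*(-21*n - 30) + y*(-40*n^2 - 285*n - 108) - 80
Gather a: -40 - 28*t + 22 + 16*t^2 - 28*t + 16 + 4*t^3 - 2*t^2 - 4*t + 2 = 4*t^3 + 14*t^2 - 60*t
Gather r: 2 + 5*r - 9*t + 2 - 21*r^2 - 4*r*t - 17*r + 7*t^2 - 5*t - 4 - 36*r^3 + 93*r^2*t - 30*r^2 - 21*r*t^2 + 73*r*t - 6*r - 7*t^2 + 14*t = -36*r^3 + r^2*(93*t - 51) + r*(-21*t^2 + 69*t - 18)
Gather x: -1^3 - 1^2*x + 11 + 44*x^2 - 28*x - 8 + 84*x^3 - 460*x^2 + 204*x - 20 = 84*x^3 - 416*x^2 + 175*x - 18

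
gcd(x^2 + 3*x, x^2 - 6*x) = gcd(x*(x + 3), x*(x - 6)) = x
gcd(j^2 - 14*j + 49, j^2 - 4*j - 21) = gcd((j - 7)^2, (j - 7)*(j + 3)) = j - 7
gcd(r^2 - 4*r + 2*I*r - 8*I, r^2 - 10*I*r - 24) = 1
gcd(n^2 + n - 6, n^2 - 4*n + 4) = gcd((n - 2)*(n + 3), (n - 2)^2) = n - 2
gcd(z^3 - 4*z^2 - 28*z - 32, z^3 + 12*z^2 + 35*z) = 1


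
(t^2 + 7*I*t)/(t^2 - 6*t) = (t + 7*I)/(t - 6)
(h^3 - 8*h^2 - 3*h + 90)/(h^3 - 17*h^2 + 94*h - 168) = (h^2 - 2*h - 15)/(h^2 - 11*h + 28)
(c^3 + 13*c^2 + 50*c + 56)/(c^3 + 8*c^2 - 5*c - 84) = (c + 2)/(c - 3)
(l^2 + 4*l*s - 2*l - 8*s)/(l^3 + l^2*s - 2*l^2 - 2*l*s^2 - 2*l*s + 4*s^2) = (-l - 4*s)/(-l^2 - l*s + 2*s^2)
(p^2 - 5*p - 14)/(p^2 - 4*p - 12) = (p - 7)/(p - 6)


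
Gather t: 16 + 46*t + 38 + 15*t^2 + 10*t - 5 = 15*t^2 + 56*t + 49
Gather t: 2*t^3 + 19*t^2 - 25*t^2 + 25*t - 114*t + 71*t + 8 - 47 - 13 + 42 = 2*t^3 - 6*t^2 - 18*t - 10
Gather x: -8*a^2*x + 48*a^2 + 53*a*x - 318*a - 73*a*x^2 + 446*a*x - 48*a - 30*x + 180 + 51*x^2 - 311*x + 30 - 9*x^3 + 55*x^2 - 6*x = 48*a^2 - 366*a - 9*x^3 + x^2*(106 - 73*a) + x*(-8*a^2 + 499*a - 347) + 210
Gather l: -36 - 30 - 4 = -70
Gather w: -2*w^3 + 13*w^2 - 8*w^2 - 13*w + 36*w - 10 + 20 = -2*w^3 + 5*w^2 + 23*w + 10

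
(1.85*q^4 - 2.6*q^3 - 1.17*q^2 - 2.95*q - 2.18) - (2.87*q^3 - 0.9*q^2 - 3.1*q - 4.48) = 1.85*q^4 - 5.47*q^3 - 0.27*q^2 + 0.15*q + 2.3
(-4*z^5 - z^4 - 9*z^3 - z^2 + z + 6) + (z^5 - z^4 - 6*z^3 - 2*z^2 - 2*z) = -3*z^5 - 2*z^4 - 15*z^3 - 3*z^2 - z + 6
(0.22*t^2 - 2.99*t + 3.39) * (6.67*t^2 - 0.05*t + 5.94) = 1.4674*t^4 - 19.9543*t^3 + 24.0676*t^2 - 17.9301*t + 20.1366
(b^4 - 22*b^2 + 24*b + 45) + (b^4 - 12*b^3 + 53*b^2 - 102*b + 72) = 2*b^4 - 12*b^3 + 31*b^2 - 78*b + 117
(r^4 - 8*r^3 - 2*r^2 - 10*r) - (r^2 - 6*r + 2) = r^4 - 8*r^3 - 3*r^2 - 4*r - 2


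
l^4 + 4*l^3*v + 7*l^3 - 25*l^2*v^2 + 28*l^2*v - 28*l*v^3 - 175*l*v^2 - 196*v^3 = (l + 7)*(l - 4*v)*(l + v)*(l + 7*v)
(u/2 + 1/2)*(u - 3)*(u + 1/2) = u^3/2 - 3*u^2/4 - 2*u - 3/4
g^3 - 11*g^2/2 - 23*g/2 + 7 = (g - 7)*(g - 1/2)*(g + 2)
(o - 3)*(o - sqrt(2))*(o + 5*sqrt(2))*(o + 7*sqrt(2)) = o^4 - 3*o^3 + 11*sqrt(2)*o^3 - 33*sqrt(2)*o^2 + 46*o^2 - 138*o - 70*sqrt(2)*o + 210*sqrt(2)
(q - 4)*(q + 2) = q^2 - 2*q - 8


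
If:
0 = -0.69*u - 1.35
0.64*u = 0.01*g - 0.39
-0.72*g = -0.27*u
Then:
No Solution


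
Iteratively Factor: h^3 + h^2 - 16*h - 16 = (h + 4)*(h^2 - 3*h - 4) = (h + 1)*(h + 4)*(h - 4)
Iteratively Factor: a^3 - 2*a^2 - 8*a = (a - 4)*(a^2 + 2*a) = a*(a - 4)*(a + 2)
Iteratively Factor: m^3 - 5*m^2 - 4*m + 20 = (m - 2)*(m^2 - 3*m - 10) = (m - 2)*(m + 2)*(m - 5)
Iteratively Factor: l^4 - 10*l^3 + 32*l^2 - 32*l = (l - 4)*(l^3 - 6*l^2 + 8*l) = (l - 4)*(l - 2)*(l^2 - 4*l) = l*(l - 4)*(l - 2)*(l - 4)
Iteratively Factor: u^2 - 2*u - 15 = (u - 5)*(u + 3)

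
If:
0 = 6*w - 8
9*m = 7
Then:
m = 7/9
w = 4/3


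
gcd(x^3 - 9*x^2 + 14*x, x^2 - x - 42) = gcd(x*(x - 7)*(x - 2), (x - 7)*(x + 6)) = x - 7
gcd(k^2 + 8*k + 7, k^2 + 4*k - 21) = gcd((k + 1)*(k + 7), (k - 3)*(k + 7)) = k + 7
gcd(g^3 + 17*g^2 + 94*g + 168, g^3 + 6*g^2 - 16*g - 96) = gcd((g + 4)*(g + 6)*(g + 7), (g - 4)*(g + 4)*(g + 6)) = g^2 + 10*g + 24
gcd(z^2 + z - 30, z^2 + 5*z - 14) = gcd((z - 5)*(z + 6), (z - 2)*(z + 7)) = 1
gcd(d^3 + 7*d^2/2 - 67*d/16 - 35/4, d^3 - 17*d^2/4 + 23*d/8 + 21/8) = d - 7/4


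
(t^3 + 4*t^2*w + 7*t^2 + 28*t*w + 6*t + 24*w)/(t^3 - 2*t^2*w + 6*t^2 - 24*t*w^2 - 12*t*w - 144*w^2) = (t + 1)/(t - 6*w)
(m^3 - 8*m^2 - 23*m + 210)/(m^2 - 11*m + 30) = (m^2 - 2*m - 35)/(m - 5)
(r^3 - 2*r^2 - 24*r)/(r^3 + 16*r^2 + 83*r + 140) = r*(r - 6)/(r^2 + 12*r + 35)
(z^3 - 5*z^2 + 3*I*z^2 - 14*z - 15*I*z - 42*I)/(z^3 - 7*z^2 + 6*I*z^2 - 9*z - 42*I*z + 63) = (z + 2)/(z + 3*I)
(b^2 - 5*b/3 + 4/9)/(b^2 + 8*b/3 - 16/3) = (b - 1/3)/(b + 4)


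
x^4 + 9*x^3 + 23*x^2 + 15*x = x*(x + 1)*(x + 3)*(x + 5)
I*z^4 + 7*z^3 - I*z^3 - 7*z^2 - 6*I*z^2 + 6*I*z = z*(z - 6*I)*(z - I)*(I*z - I)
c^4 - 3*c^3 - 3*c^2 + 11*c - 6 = (c - 3)*(c - 1)^2*(c + 2)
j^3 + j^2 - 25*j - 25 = (j - 5)*(j + 1)*(j + 5)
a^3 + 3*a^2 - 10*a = a*(a - 2)*(a + 5)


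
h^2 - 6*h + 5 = (h - 5)*(h - 1)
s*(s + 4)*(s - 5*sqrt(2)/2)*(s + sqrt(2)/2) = s^4 - 2*sqrt(2)*s^3 + 4*s^3 - 8*sqrt(2)*s^2 - 5*s^2/2 - 10*s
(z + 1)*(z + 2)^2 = z^3 + 5*z^2 + 8*z + 4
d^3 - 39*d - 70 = (d - 7)*(d + 2)*(d + 5)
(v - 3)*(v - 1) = v^2 - 4*v + 3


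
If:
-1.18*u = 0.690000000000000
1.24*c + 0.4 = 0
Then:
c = -0.32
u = -0.58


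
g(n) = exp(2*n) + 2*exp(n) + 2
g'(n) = 2*exp(2*n) + 2*exp(n)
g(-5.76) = 2.01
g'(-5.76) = 0.01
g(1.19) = 19.38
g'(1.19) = 28.18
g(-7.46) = 2.00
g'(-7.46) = 0.00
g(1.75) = 46.62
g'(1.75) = 77.74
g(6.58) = 520620.00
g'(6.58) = 1039794.93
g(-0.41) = 3.77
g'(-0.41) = 2.21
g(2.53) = 184.70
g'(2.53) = 340.29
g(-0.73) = 3.20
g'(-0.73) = 1.43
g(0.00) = 5.00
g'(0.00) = 4.00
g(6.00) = 163563.65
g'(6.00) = 326316.44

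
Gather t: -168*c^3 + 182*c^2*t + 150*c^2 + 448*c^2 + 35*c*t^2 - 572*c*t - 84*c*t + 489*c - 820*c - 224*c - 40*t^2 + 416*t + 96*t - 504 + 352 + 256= -168*c^3 + 598*c^2 - 555*c + t^2*(35*c - 40) + t*(182*c^2 - 656*c + 512) + 104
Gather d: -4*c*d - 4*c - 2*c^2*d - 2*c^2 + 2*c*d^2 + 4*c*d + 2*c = -2*c^2*d - 2*c^2 + 2*c*d^2 - 2*c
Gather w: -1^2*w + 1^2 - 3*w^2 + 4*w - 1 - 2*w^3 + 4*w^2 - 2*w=-2*w^3 + w^2 + w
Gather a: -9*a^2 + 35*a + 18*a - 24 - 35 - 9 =-9*a^2 + 53*a - 68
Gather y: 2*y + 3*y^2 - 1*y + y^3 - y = y^3 + 3*y^2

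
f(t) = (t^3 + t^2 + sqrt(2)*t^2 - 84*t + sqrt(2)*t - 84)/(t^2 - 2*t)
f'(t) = (2 - 2*t)*(t^3 + t^2 + sqrt(2)*t^2 - 84*t + sqrt(2)*t - 84)/(t^2 - 2*t)^2 + (3*t^2 + 2*t + 2*sqrt(2)*t - 84 + sqrt(2))/(t^2 - 2*t)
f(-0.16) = -204.65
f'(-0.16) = -1614.81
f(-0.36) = -63.56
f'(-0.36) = -302.29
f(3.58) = -53.54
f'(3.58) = 44.09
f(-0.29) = -90.15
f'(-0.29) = -476.33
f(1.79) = 580.89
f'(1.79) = 2612.78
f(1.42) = 234.99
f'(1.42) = 324.28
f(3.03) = -91.08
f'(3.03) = 105.54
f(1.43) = 238.30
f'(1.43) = 336.75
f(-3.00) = 10.57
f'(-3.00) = 0.96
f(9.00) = 1.54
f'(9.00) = 2.84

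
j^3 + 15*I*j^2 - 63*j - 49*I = (j + I)*(j + 7*I)^2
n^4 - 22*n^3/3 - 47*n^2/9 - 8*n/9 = n*(n - 8)*(n + 1/3)^2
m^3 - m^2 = m^2*(m - 1)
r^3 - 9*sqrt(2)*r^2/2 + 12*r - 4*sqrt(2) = (r - 2*sqrt(2))^2*(r - sqrt(2)/2)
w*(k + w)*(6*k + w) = 6*k^2*w + 7*k*w^2 + w^3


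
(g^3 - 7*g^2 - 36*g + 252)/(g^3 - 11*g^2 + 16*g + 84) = (g + 6)/(g + 2)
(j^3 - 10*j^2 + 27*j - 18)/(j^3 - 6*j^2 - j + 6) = (j - 3)/(j + 1)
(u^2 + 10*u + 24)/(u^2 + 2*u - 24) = (u + 4)/(u - 4)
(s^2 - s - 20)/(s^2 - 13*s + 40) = (s + 4)/(s - 8)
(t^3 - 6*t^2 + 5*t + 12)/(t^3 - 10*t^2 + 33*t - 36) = (t + 1)/(t - 3)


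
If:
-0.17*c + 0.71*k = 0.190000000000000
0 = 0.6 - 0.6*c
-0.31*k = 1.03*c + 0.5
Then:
No Solution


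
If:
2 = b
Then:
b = 2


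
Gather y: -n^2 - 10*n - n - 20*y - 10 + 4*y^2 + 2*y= -n^2 - 11*n + 4*y^2 - 18*y - 10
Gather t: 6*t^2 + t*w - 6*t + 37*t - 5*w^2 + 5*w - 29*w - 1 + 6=6*t^2 + t*(w + 31) - 5*w^2 - 24*w + 5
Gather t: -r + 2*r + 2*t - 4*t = r - 2*t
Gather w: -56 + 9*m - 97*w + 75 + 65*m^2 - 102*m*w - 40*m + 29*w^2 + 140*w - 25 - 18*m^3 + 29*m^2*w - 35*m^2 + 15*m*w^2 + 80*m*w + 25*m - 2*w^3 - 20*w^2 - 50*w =-18*m^3 + 30*m^2 - 6*m - 2*w^3 + w^2*(15*m + 9) + w*(29*m^2 - 22*m - 7) - 6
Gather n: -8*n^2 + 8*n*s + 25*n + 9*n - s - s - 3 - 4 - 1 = -8*n^2 + n*(8*s + 34) - 2*s - 8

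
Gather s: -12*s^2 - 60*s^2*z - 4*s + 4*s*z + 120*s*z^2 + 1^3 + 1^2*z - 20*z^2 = s^2*(-60*z - 12) + s*(120*z^2 + 4*z - 4) - 20*z^2 + z + 1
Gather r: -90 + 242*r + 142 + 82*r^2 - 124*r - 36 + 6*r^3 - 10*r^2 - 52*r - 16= 6*r^3 + 72*r^2 + 66*r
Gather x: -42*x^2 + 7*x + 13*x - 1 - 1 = -42*x^2 + 20*x - 2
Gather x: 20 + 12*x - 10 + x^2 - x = x^2 + 11*x + 10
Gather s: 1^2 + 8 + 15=24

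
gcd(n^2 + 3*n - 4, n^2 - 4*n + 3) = n - 1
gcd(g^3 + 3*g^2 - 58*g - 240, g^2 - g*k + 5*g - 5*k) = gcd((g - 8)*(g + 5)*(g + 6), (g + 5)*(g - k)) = g + 5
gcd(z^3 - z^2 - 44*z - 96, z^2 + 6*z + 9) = z + 3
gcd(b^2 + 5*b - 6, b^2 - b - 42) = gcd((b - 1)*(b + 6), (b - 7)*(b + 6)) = b + 6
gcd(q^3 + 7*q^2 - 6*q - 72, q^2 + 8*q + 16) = q + 4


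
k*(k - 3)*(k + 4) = k^3 + k^2 - 12*k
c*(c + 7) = c^2 + 7*c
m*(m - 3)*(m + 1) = m^3 - 2*m^2 - 3*m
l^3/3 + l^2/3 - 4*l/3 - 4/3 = (l/3 + 1/3)*(l - 2)*(l + 2)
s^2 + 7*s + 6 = (s + 1)*(s + 6)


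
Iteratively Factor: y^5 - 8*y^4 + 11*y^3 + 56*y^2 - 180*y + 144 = (y - 2)*(y^4 - 6*y^3 - y^2 + 54*y - 72) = (y - 3)*(y - 2)*(y^3 - 3*y^2 - 10*y + 24) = (y - 3)*(y - 2)^2*(y^2 - y - 12) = (y - 4)*(y - 3)*(y - 2)^2*(y + 3)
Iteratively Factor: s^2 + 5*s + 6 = (s + 2)*(s + 3)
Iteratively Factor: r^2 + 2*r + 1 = (r + 1)*(r + 1)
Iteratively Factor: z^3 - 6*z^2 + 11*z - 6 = (z - 3)*(z^2 - 3*z + 2) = (z - 3)*(z - 2)*(z - 1)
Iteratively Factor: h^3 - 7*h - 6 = (h + 2)*(h^2 - 2*h - 3) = (h + 1)*(h + 2)*(h - 3)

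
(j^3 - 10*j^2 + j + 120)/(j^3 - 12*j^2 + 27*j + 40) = (j + 3)/(j + 1)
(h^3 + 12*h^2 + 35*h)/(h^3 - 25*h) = (h + 7)/(h - 5)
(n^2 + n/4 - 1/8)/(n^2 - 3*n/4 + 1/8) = (2*n + 1)/(2*n - 1)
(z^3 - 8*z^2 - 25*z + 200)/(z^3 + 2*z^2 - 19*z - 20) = (z^2 - 13*z + 40)/(z^2 - 3*z - 4)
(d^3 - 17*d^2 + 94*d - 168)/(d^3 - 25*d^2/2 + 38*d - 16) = 2*(d^2 - 13*d + 42)/(2*d^2 - 17*d + 8)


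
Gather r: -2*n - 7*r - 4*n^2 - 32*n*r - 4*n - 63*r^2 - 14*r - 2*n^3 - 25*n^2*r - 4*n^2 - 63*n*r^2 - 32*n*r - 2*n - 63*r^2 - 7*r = -2*n^3 - 8*n^2 - 8*n + r^2*(-63*n - 126) + r*(-25*n^2 - 64*n - 28)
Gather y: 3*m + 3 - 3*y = 3*m - 3*y + 3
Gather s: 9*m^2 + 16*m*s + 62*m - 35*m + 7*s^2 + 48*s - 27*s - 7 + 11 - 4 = 9*m^2 + 27*m + 7*s^2 + s*(16*m + 21)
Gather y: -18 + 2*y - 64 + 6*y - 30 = 8*y - 112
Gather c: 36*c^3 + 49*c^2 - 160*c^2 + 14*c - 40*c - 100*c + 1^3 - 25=36*c^3 - 111*c^2 - 126*c - 24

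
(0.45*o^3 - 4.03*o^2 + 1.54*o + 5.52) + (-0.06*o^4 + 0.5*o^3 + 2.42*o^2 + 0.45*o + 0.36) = -0.06*o^4 + 0.95*o^3 - 1.61*o^2 + 1.99*o + 5.88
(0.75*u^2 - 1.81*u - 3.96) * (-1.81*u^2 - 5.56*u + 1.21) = -1.3575*u^4 - 0.8939*u^3 + 18.1387*u^2 + 19.8275*u - 4.7916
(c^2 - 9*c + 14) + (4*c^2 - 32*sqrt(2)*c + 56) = 5*c^2 - 32*sqrt(2)*c - 9*c + 70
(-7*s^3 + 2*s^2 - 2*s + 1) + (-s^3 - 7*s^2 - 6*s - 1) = -8*s^3 - 5*s^2 - 8*s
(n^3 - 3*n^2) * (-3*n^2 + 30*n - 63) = -3*n^5 + 39*n^4 - 153*n^3 + 189*n^2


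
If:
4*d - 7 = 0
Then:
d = 7/4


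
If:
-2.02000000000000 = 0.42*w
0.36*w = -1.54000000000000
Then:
No Solution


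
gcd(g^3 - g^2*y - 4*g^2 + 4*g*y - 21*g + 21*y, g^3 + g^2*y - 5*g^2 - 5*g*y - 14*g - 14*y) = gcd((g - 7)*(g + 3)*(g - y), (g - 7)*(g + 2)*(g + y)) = g - 7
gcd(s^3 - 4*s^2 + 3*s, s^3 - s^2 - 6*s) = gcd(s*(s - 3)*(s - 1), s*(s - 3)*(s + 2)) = s^2 - 3*s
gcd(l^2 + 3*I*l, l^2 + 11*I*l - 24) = l + 3*I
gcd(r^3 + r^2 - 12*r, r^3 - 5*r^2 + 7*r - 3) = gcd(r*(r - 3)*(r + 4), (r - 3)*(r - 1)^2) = r - 3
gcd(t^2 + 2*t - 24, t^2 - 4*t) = t - 4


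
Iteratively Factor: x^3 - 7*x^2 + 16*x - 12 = (x - 2)*(x^2 - 5*x + 6) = (x - 3)*(x - 2)*(x - 2)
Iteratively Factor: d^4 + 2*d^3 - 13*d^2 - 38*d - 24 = (d + 3)*(d^3 - d^2 - 10*d - 8) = (d + 2)*(d + 3)*(d^2 - 3*d - 4) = (d - 4)*(d + 2)*(d + 3)*(d + 1)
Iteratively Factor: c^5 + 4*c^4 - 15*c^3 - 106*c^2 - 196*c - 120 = (c + 2)*(c^4 + 2*c^3 - 19*c^2 - 68*c - 60) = (c - 5)*(c + 2)*(c^3 + 7*c^2 + 16*c + 12) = (c - 5)*(c + 2)^2*(c^2 + 5*c + 6) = (c - 5)*(c + 2)^3*(c + 3)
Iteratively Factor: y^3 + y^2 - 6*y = (y)*(y^2 + y - 6) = y*(y + 3)*(y - 2)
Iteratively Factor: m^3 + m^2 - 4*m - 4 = (m - 2)*(m^2 + 3*m + 2) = (m - 2)*(m + 1)*(m + 2)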